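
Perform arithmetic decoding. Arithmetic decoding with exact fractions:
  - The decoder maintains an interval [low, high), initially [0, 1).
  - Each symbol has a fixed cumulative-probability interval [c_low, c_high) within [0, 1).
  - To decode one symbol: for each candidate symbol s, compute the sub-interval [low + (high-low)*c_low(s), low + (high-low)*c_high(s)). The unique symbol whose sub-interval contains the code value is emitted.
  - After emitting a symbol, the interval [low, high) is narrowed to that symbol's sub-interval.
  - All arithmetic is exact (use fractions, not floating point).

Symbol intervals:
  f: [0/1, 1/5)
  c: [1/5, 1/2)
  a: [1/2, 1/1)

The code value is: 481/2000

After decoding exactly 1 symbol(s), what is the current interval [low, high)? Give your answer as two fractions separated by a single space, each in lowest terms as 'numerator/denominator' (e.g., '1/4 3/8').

Step 1: interval [0/1, 1/1), width = 1/1 - 0/1 = 1/1
  'f': [0/1 + 1/1*0/1, 0/1 + 1/1*1/5) = [0/1, 1/5)
  'c': [0/1 + 1/1*1/5, 0/1 + 1/1*1/2) = [1/5, 1/2) <- contains code 481/2000
  'a': [0/1 + 1/1*1/2, 0/1 + 1/1*1/1) = [1/2, 1/1)
  emit 'c', narrow to [1/5, 1/2)

Answer: 1/5 1/2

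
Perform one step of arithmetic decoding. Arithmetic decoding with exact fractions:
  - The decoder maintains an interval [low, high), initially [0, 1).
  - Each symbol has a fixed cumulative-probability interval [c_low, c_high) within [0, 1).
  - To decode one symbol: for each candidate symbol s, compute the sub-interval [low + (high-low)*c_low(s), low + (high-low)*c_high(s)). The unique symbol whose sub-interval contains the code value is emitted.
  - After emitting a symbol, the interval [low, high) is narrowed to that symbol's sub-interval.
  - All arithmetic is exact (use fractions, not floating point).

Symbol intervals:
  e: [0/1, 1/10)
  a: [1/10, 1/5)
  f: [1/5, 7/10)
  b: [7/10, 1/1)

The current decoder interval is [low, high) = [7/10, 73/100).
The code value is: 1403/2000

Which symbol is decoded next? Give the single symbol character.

Interval width = high − low = 73/100 − 7/10 = 3/100
Scaled code = (code − low) / width = (1403/2000 − 7/10) / 3/100 = 1/20
  e: [0/1, 1/10) ← scaled code falls here ✓
  a: [1/10, 1/5) 
  f: [1/5, 7/10) 
  b: [7/10, 1/1) 

Answer: e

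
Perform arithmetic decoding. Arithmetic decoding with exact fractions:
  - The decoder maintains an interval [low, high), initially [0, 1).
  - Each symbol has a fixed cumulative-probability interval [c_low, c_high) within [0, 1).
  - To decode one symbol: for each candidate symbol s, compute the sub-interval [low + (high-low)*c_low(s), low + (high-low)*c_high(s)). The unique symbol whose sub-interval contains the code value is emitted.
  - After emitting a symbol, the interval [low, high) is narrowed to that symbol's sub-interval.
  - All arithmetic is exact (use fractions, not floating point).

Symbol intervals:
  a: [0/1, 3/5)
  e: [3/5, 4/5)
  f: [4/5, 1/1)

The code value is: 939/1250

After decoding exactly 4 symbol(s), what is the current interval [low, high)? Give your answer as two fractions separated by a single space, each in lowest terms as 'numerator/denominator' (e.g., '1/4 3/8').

Answer: 469/625 94/125

Derivation:
Step 1: interval [0/1, 1/1), width = 1/1 - 0/1 = 1/1
  'a': [0/1 + 1/1*0/1, 0/1 + 1/1*3/5) = [0/1, 3/5)
  'e': [0/1 + 1/1*3/5, 0/1 + 1/1*4/5) = [3/5, 4/5) <- contains code 939/1250
  'f': [0/1 + 1/1*4/5, 0/1 + 1/1*1/1) = [4/5, 1/1)
  emit 'e', narrow to [3/5, 4/5)
Step 2: interval [3/5, 4/5), width = 4/5 - 3/5 = 1/5
  'a': [3/5 + 1/5*0/1, 3/5 + 1/5*3/5) = [3/5, 18/25)
  'e': [3/5 + 1/5*3/5, 3/5 + 1/5*4/5) = [18/25, 19/25) <- contains code 939/1250
  'f': [3/5 + 1/5*4/5, 3/5 + 1/5*1/1) = [19/25, 4/5)
  emit 'e', narrow to [18/25, 19/25)
Step 3: interval [18/25, 19/25), width = 19/25 - 18/25 = 1/25
  'a': [18/25 + 1/25*0/1, 18/25 + 1/25*3/5) = [18/25, 93/125)
  'e': [18/25 + 1/25*3/5, 18/25 + 1/25*4/5) = [93/125, 94/125) <- contains code 939/1250
  'f': [18/25 + 1/25*4/5, 18/25 + 1/25*1/1) = [94/125, 19/25)
  emit 'e', narrow to [93/125, 94/125)
Step 4: interval [93/125, 94/125), width = 94/125 - 93/125 = 1/125
  'a': [93/125 + 1/125*0/1, 93/125 + 1/125*3/5) = [93/125, 468/625)
  'e': [93/125 + 1/125*3/5, 93/125 + 1/125*4/5) = [468/625, 469/625)
  'f': [93/125 + 1/125*4/5, 93/125 + 1/125*1/1) = [469/625, 94/125) <- contains code 939/1250
  emit 'f', narrow to [469/625, 94/125)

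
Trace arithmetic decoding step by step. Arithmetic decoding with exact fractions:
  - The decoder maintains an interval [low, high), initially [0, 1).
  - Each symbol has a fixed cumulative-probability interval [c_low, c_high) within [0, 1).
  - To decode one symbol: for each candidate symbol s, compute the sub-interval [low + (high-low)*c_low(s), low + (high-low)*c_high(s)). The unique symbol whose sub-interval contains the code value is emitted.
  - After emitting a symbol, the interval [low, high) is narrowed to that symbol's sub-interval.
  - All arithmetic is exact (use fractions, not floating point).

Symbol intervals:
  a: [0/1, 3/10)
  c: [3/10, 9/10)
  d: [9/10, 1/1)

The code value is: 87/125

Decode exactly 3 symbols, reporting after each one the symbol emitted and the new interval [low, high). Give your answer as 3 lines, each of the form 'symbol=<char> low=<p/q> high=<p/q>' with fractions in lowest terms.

Step 1: interval [0/1, 1/1), width = 1/1 - 0/1 = 1/1
  'a': [0/1 + 1/1*0/1, 0/1 + 1/1*3/10) = [0/1, 3/10)
  'c': [0/1 + 1/1*3/10, 0/1 + 1/1*9/10) = [3/10, 9/10) <- contains code 87/125
  'd': [0/1 + 1/1*9/10, 0/1 + 1/1*1/1) = [9/10, 1/1)
  emit 'c', narrow to [3/10, 9/10)
Step 2: interval [3/10, 9/10), width = 9/10 - 3/10 = 3/5
  'a': [3/10 + 3/5*0/1, 3/10 + 3/5*3/10) = [3/10, 12/25)
  'c': [3/10 + 3/5*3/10, 3/10 + 3/5*9/10) = [12/25, 21/25) <- contains code 87/125
  'd': [3/10 + 3/5*9/10, 3/10 + 3/5*1/1) = [21/25, 9/10)
  emit 'c', narrow to [12/25, 21/25)
Step 3: interval [12/25, 21/25), width = 21/25 - 12/25 = 9/25
  'a': [12/25 + 9/25*0/1, 12/25 + 9/25*3/10) = [12/25, 147/250)
  'c': [12/25 + 9/25*3/10, 12/25 + 9/25*9/10) = [147/250, 201/250) <- contains code 87/125
  'd': [12/25 + 9/25*9/10, 12/25 + 9/25*1/1) = [201/250, 21/25)
  emit 'c', narrow to [147/250, 201/250)

Answer: symbol=c low=3/10 high=9/10
symbol=c low=12/25 high=21/25
symbol=c low=147/250 high=201/250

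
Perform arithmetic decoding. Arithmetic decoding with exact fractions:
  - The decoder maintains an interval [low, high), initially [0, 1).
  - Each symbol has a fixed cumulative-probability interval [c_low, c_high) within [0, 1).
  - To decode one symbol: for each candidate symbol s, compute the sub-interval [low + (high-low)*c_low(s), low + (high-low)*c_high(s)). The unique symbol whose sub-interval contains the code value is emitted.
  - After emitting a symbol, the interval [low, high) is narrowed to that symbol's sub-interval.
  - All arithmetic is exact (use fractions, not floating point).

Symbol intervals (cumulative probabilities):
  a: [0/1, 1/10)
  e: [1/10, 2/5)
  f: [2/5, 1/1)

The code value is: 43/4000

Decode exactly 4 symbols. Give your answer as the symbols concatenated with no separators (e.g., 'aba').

Answer: aeae

Derivation:
Step 1: interval [0/1, 1/1), width = 1/1 - 0/1 = 1/1
  'a': [0/1 + 1/1*0/1, 0/1 + 1/1*1/10) = [0/1, 1/10) <- contains code 43/4000
  'e': [0/1 + 1/1*1/10, 0/1 + 1/1*2/5) = [1/10, 2/5)
  'f': [0/1 + 1/1*2/5, 0/1 + 1/1*1/1) = [2/5, 1/1)
  emit 'a', narrow to [0/1, 1/10)
Step 2: interval [0/1, 1/10), width = 1/10 - 0/1 = 1/10
  'a': [0/1 + 1/10*0/1, 0/1 + 1/10*1/10) = [0/1, 1/100)
  'e': [0/1 + 1/10*1/10, 0/1 + 1/10*2/5) = [1/100, 1/25) <- contains code 43/4000
  'f': [0/1 + 1/10*2/5, 0/1 + 1/10*1/1) = [1/25, 1/10)
  emit 'e', narrow to [1/100, 1/25)
Step 3: interval [1/100, 1/25), width = 1/25 - 1/100 = 3/100
  'a': [1/100 + 3/100*0/1, 1/100 + 3/100*1/10) = [1/100, 13/1000) <- contains code 43/4000
  'e': [1/100 + 3/100*1/10, 1/100 + 3/100*2/5) = [13/1000, 11/500)
  'f': [1/100 + 3/100*2/5, 1/100 + 3/100*1/1) = [11/500, 1/25)
  emit 'a', narrow to [1/100, 13/1000)
Step 4: interval [1/100, 13/1000), width = 13/1000 - 1/100 = 3/1000
  'a': [1/100 + 3/1000*0/1, 1/100 + 3/1000*1/10) = [1/100, 103/10000)
  'e': [1/100 + 3/1000*1/10, 1/100 + 3/1000*2/5) = [103/10000, 7/625) <- contains code 43/4000
  'f': [1/100 + 3/1000*2/5, 1/100 + 3/1000*1/1) = [7/625, 13/1000)
  emit 'e', narrow to [103/10000, 7/625)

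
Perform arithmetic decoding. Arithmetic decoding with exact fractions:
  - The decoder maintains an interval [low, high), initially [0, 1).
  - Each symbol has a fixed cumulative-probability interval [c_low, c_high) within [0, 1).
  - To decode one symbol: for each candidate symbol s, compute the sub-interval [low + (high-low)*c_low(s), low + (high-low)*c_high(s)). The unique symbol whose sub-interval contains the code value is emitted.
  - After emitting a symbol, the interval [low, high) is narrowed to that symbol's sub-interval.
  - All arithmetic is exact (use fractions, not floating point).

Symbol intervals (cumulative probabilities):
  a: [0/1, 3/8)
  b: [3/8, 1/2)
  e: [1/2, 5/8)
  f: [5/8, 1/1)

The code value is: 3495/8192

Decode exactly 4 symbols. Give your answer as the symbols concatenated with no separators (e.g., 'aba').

Step 1: interval [0/1, 1/1), width = 1/1 - 0/1 = 1/1
  'a': [0/1 + 1/1*0/1, 0/1 + 1/1*3/8) = [0/1, 3/8)
  'b': [0/1 + 1/1*3/8, 0/1 + 1/1*1/2) = [3/8, 1/2) <- contains code 3495/8192
  'e': [0/1 + 1/1*1/2, 0/1 + 1/1*5/8) = [1/2, 5/8)
  'f': [0/1 + 1/1*5/8, 0/1 + 1/1*1/1) = [5/8, 1/1)
  emit 'b', narrow to [3/8, 1/2)
Step 2: interval [3/8, 1/2), width = 1/2 - 3/8 = 1/8
  'a': [3/8 + 1/8*0/1, 3/8 + 1/8*3/8) = [3/8, 27/64)
  'b': [3/8 + 1/8*3/8, 3/8 + 1/8*1/2) = [27/64, 7/16) <- contains code 3495/8192
  'e': [3/8 + 1/8*1/2, 3/8 + 1/8*5/8) = [7/16, 29/64)
  'f': [3/8 + 1/8*5/8, 3/8 + 1/8*1/1) = [29/64, 1/2)
  emit 'b', narrow to [27/64, 7/16)
Step 3: interval [27/64, 7/16), width = 7/16 - 27/64 = 1/64
  'a': [27/64 + 1/64*0/1, 27/64 + 1/64*3/8) = [27/64, 219/512) <- contains code 3495/8192
  'b': [27/64 + 1/64*3/8, 27/64 + 1/64*1/2) = [219/512, 55/128)
  'e': [27/64 + 1/64*1/2, 27/64 + 1/64*5/8) = [55/128, 221/512)
  'f': [27/64 + 1/64*5/8, 27/64 + 1/64*1/1) = [221/512, 7/16)
  emit 'a', narrow to [27/64, 219/512)
Step 4: interval [27/64, 219/512), width = 219/512 - 27/64 = 3/512
  'a': [27/64 + 3/512*0/1, 27/64 + 3/512*3/8) = [27/64, 1737/4096)
  'b': [27/64 + 3/512*3/8, 27/64 + 3/512*1/2) = [1737/4096, 435/1024)
  'e': [27/64 + 3/512*1/2, 27/64 + 3/512*5/8) = [435/1024, 1743/4096)
  'f': [27/64 + 3/512*5/8, 27/64 + 3/512*1/1) = [1743/4096, 219/512) <- contains code 3495/8192
  emit 'f', narrow to [1743/4096, 219/512)

Answer: bbaf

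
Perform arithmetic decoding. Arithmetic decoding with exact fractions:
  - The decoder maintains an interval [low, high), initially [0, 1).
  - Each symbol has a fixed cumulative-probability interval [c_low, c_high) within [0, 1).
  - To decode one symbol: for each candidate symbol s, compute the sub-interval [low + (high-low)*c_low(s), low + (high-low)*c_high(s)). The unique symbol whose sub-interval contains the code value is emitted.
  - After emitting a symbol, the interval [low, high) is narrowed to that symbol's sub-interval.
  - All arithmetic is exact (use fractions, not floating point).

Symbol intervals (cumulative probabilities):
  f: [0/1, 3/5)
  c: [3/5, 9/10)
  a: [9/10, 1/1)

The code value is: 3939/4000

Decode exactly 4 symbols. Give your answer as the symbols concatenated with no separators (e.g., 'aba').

Step 1: interval [0/1, 1/1), width = 1/1 - 0/1 = 1/1
  'f': [0/1 + 1/1*0/1, 0/1 + 1/1*3/5) = [0/1, 3/5)
  'c': [0/1 + 1/1*3/5, 0/1 + 1/1*9/10) = [3/5, 9/10)
  'a': [0/1 + 1/1*9/10, 0/1 + 1/1*1/1) = [9/10, 1/1) <- contains code 3939/4000
  emit 'a', narrow to [9/10, 1/1)
Step 2: interval [9/10, 1/1), width = 1/1 - 9/10 = 1/10
  'f': [9/10 + 1/10*0/1, 9/10 + 1/10*3/5) = [9/10, 24/25)
  'c': [9/10 + 1/10*3/5, 9/10 + 1/10*9/10) = [24/25, 99/100) <- contains code 3939/4000
  'a': [9/10 + 1/10*9/10, 9/10 + 1/10*1/1) = [99/100, 1/1)
  emit 'c', narrow to [24/25, 99/100)
Step 3: interval [24/25, 99/100), width = 99/100 - 24/25 = 3/100
  'f': [24/25 + 3/100*0/1, 24/25 + 3/100*3/5) = [24/25, 489/500)
  'c': [24/25 + 3/100*3/5, 24/25 + 3/100*9/10) = [489/500, 987/1000) <- contains code 3939/4000
  'a': [24/25 + 3/100*9/10, 24/25 + 3/100*1/1) = [987/1000, 99/100)
  emit 'c', narrow to [489/500, 987/1000)
Step 4: interval [489/500, 987/1000), width = 987/1000 - 489/500 = 9/1000
  'f': [489/500 + 9/1000*0/1, 489/500 + 9/1000*3/5) = [489/500, 4917/5000)
  'c': [489/500 + 9/1000*3/5, 489/500 + 9/1000*9/10) = [4917/5000, 9861/10000) <- contains code 3939/4000
  'a': [489/500 + 9/1000*9/10, 489/500 + 9/1000*1/1) = [9861/10000, 987/1000)
  emit 'c', narrow to [4917/5000, 9861/10000)

Answer: accc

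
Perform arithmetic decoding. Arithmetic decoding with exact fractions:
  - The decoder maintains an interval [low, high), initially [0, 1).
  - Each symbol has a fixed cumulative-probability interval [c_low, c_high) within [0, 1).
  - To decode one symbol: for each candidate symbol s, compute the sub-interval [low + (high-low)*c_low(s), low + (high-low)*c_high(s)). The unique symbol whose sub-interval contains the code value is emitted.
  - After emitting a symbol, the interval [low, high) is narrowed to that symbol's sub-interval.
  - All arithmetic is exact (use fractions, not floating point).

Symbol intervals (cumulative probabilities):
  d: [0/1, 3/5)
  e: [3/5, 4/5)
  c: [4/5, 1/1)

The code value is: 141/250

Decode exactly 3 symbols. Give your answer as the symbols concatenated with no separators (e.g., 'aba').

Step 1: interval [0/1, 1/1), width = 1/1 - 0/1 = 1/1
  'd': [0/1 + 1/1*0/1, 0/1 + 1/1*3/5) = [0/1, 3/5) <- contains code 141/250
  'e': [0/1 + 1/1*3/5, 0/1 + 1/1*4/5) = [3/5, 4/5)
  'c': [0/1 + 1/1*4/5, 0/1 + 1/1*1/1) = [4/5, 1/1)
  emit 'd', narrow to [0/1, 3/5)
Step 2: interval [0/1, 3/5), width = 3/5 - 0/1 = 3/5
  'd': [0/1 + 3/5*0/1, 0/1 + 3/5*3/5) = [0/1, 9/25)
  'e': [0/1 + 3/5*3/5, 0/1 + 3/5*4/5) = [9/25, 12/25)
  'c': [0/1 + 3/5*4/5, 0/1 + 3/5*1/1) = [12/25, 3/5) <- contains code 141/250
  emit 'c', narrow to [12/25, 3/5)
Step 3: interval [12/25, 3/5), width = 3/5 - 12/25 = 3/25
  'd': [12/25 + 3/25*0/1, 12/25 + 3/25*3/5) = [12/25, 69/125)
  'e': [12/25 + 3/25*3/5, 12/25 + 3/25*4/5) = [69/125, 72/125) <- contains code 141/250
  'c': [12/25 + 3/25*4/5, 12/25 + 3/25*1/1) = [72/125, 3/5)
  emit 'e', narrow to [69/125, 72/125)

Answer: dce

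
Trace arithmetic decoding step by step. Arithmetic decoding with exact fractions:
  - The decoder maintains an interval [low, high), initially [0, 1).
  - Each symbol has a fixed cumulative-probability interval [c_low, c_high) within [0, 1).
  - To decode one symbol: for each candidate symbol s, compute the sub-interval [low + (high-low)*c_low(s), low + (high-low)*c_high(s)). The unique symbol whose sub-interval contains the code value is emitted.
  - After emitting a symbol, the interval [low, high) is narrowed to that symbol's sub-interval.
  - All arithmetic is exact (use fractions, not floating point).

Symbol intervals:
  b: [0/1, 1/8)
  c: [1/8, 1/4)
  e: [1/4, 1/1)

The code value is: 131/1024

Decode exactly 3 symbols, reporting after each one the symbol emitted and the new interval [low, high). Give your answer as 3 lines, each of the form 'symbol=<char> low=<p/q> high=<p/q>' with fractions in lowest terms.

Step 1: interval [0/1, 1/1), width = 1/1 - 0/1 = 1/1
  'b': [0/1 + 1/1*0/1, 0/1 + 1/1*1/8) = [0/1, 1/8)
  'c': [0/1 + 1/1*1/8, 0/1 + 1/1*1/4) = [1/8, 1/4) <- contains code 131/1024
  'e': [0/1 + 1/1*1/4, 0/1 + 1/1*1/1) = [1/4, 1/1)
  emit 'c', narrow to [1/8, 1/4)
Step 2: interval [1/8, 1/4), width = 1/4 - 1/8 = 1/8
  'b': [1/8 + 1/8*0/1, 1/8 + 1/8*1/8) = [1/8, 9/64) <- contains code 131/1024
  'c': [1/8 + 1/8*1/8, 1/8 + 1/8*1/4) = [9/64, 5/32)
  'e': [1/8 + 1/8*1/4, 1/8 + 1/8*1/1) = [5/32, 1/4)
  emit 'b', narrow to [1/8, 9/64)
Step 3: interval [1/8, 9/64), width = 9/64 - 1/8 = 1/64
  'b': [1/8 + 1/64*0/1, 1/8 + 1/64*1/8) = [1/8, 65/512)
  'c': [1/8 + 1/64*1/8, 1/8 + 1/64*1/4) = [65/512, 33/256) <- contains code 131/1024
  'e': [1/8 + 1/64*1/4, 1/8 + 1/64*1/1) = [33/256, 9/64)
  emit 'c', narrow to [65/512, 33/256)

Answer: symbol=c low=1/8 high=1/4
symbol=b low=1/8 high=9/64
symbol=c low=65/512 high=33/256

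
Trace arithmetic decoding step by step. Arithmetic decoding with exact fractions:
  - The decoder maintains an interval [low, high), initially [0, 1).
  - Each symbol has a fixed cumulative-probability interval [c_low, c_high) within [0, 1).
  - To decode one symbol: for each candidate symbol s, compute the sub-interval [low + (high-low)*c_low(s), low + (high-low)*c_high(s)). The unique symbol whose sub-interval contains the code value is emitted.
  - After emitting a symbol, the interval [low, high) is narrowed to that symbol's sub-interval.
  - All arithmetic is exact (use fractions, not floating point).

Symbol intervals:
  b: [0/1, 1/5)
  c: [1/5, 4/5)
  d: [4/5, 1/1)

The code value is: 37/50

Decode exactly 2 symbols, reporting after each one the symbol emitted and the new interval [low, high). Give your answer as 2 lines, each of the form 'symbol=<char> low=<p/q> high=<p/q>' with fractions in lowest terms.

Step 1: interval [0/1, 1/1), width = 1/1 - 0/1 = 1/1
  'b': [0/1 + 1/1*0/1, 0/1 + 1/1*1/5) = [0/1, 1/5)
  'c': [0/1 + 1/1*1/5, 0/1 + 1/1*4/5) = [1/5, 4/5) <- contains code 37/50
  'd': [0/1 + 1/1*4/5, 0/1 + 1/1*1/1) = [4/5, 1/1)
  emit 'c', narrow to [1/5, 4/5)
Step 2: interval [1/5, 4/5), width = 4/5 - 1/5 = 3/5
  'b': [1/5 + 3/5*0/1, 1/5 + 3/5*1/5) = [1/5, 8/25)
  'c': [1/5 + 3/5*1/5, 1/5 + 3/5*4/5) = [8/25, 17/25)
  'd': [1/5 + 3/5*4/5, 1/5 + 3/5*1/1) = [17/25, 4/5) <- contains code 37/50
  emit 'd', narrow to [17/25, 4/5)

Answer: symbol=c low=1/5 high=4/5
symbol=d low=17/25 high=4/5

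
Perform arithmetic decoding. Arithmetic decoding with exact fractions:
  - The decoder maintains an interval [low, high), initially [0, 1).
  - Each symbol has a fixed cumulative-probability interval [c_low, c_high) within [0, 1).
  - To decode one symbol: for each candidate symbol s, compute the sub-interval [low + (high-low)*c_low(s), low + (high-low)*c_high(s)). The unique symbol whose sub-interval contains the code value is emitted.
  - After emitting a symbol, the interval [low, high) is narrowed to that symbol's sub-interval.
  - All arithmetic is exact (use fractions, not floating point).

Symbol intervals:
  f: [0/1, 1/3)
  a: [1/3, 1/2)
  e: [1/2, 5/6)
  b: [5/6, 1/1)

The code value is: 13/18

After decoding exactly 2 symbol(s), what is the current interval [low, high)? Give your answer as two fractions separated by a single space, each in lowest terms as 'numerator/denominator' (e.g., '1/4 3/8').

Step 1: interval [0/1, 1/1), width = 1/1 - 0/1 = 1/1
  'f': [0/1 + 1/1*0/1, 0/1 + 1/1*1/3) = [0/1, 1/3)
  'a': [0/1 + 1/1*1/3, 0/1 + 1/1*1/2) = [1/3, 1/2)
  'e': [0/1 + 1/1*1/2, 0/1 + 1/1*5/6) = [1/2, 5/6) <- contains code 13/18
  'b': [0/1 + 1/1*5/6, 0/1 + 1/1*1/1) = [5/6, 1/1)
  emit 'e', narrow to [1/2, 5/6)
Step 2: interval [1/2, 5/6), width = 5/6 - 1/2 = 1/3
  'f': [1/2 + 1/3*0/1, 1/2 + 1/3*1/3) = [1/2, 11/18)
  'a': [1/2 + 1/3*1/3, 1/2 + 1/3*1/2) = [11/18, 2/3)
  'e': [1/2 + 1/3*1/2, 1/2 + 1/3*5/6) = [2/3, 7/9) <- contains code 13/18
  'b': [1/2 + 1/3*5/6, 1/2 + 1/3*1/1) = [7/9, 5/6)
  emit 'e', narrow to [2/3, 7/9)

Answer: 2/3 7/9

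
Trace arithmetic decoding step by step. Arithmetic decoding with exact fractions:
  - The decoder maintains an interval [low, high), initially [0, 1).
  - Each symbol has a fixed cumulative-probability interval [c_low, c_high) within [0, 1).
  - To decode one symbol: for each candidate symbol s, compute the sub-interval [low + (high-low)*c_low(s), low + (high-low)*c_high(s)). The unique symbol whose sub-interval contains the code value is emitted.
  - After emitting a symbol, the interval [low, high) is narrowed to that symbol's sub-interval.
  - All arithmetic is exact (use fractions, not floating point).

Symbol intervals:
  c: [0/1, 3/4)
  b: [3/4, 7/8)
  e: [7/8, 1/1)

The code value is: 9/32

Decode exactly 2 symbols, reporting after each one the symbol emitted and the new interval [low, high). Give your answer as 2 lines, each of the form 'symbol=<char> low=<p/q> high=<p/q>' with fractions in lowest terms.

Step 1: interval [0/1, 1/1), width = 1/1 - 0/1 = 1/1
  'c': [0/1 + 1/1*0/1, 0/1 + 1/1*3/4) = [0/1, 3/4) <- contains code 9/32
  'b': [0/1 + 1/1*3/4, 0/1 + 1/1*7/8) = [3/4, 7/8)
  'e': [0/1 + 1/1*7/8, 0/1 + 1/1*1/1) = [7/8, 1/1)
  emit 'c', narrow to [0/1, 3/4)
Step 2: interval [0/1, 3/4), width = 3/4 - 0/1 = 3/4
  'c': [0/1 + 3/4*0/1, 0/1 + 3/4*3/4) = [0/1, 9/16) <- contains code 9/32
  'b': [0/1 + 3/4*3/4, 0/1 + 3/4*7/8) = [9/16, 21/32)
  'e': [0/1 + 3/4*7/8, 0/1 + 3/4*1/1) = [21/32, 3/4)
  emit 'c', narrow to [0/1, 9/16)

Answer: symbol=c low=0/1 high=3/4
symbol=c low=0/1 high=9/16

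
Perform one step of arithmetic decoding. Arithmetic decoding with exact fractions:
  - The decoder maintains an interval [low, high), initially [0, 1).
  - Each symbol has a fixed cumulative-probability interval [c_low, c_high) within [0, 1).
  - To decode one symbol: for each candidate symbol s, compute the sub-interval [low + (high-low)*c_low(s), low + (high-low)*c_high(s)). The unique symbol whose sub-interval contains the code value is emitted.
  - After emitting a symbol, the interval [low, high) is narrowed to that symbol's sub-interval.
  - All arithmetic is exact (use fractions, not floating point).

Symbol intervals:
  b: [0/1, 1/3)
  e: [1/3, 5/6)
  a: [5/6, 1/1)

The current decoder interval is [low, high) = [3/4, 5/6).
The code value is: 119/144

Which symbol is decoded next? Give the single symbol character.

Answer: a

Derivation:
Interval width = high − low = 5/6 − 3/4 = 1/12
Scaled code = (code − low) / width = (119/144 − 3/4) / 1/12 = 11/12
  b: [0/1, 1/3) 
  e: [1/3, 5/6) 
  a: [5/6, 1/1) ← scaled code falls here ✓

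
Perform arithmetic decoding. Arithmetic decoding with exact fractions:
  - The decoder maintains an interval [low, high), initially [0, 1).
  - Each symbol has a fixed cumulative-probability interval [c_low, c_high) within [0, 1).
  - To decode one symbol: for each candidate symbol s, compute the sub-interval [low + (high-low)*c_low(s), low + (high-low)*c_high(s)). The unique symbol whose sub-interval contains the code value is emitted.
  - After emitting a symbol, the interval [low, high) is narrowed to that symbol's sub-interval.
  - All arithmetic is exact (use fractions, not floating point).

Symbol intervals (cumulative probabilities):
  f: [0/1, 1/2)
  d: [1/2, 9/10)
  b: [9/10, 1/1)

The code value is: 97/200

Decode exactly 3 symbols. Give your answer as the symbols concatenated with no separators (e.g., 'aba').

Answer: fbd

Derivation:
Step 1: interval [0/1, 1/1), width = 1/1 - 0/1 = 1/1
  'f': [0/1 + 1/1*0/1, 0/1 + 1/1*1/2) = [0/1, 1/2) <- contains code 97/200
  'd': [0/1 + 1/1*1/2, 0/1 + 1/1*9/10) = [1/2, 9/10)
  'b': [0/1 + 1/1*9/10, 0/1 + 1/1*1/1) = [9/10, 1/1)
  emit 'f', narrow to [0/1, 1/2)
Step 2: interval [0/1, 1/2), width = 1/2 - 0/1 = 1/2
  'f': [0/1 + 1/2*0/1, 0/1 + 1/2*1/2) = [0/1, 1/4)
  'd': [0/1 + 1/2*1/2, 0/1 + 1/2*9/10) = [1/4, 9/20)
  'b': [0/1 + 1/2*9/10, 0/1 + 1/2*1/1) = [9/20, 1/2) <- contains code 97/200
  emit 'b', narrow to [9/20, 1/2)
Step 3: interval [9/20, 1/2), width = 1/2 - 9/20 = 1/20
  'f': [9/20 + 1/20*0/1, 9/20 + 1/20*1/2) = [9/20, 19/40)
  'd': [9/20 + 1/20*1/2, 9/20 + 1/20*9/10) = [19/40, 99/200) <- contains code 97/200
  'b': [9/20 + 1/20*9/10, 9/20 + 1/20*1/1) = [99/200, 1/2)
  emit 'd', narrow to [19/40, 99/200)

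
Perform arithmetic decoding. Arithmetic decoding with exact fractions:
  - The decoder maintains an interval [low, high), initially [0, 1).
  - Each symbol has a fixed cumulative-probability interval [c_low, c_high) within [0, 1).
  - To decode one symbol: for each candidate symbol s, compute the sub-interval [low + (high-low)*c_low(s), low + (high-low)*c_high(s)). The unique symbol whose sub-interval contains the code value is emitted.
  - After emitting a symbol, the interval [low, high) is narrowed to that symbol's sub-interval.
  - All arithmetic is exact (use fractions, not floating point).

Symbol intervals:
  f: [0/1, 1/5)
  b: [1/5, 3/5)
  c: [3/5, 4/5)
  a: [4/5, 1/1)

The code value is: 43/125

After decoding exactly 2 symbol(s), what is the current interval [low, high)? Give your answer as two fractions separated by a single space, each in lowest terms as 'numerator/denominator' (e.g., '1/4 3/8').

Step 1: interval [0/1, 1/1), width = 1/1 - 0/1 = 1/1
  'f': [0/1 + 1/1*0/1, 0/1 + 1/1*1/5) = [0/1, 1/5)
  'b': [0/1 + 1/1*1/5, 0/1 + 1/1*3/5) = [1/5, 3/5) <- contains code 43/125
  'c': [0/1 + 1/1*3/5, 0/1 + 1/1*4/5) = [3/5, 4/5)
  'a': [0/1 + 1/1*4/5, 0/1 + 1/1*1/1) = [4/5, 1/1)
  emit 'b', narrow to [1/5, 3/5)
Step 2: interval [1/5, 3/5), width = 3/5 - 1/5 = 2/5
  'f': [1/5 + 2/5*0/1, 1/5 + 2/5*1/5) = [1/5, 7/25)
  'b': [1/5 + 2/5*1/5, 1/5 + 2/5*3/5) = [7/25, 11/25) <- contains code 43/125
  'c': [1/5 + 2/5*3/5, 1/5 + 2/5*4/5) = [11/25, 13/25)
  'a': [1/5 + 2/5*4/5, 1/5 + 2/5*1/1) = [13/25, 3/5)
  emit 'b', narrow to [7/25, 11/25)

Answer: 7/25 11/25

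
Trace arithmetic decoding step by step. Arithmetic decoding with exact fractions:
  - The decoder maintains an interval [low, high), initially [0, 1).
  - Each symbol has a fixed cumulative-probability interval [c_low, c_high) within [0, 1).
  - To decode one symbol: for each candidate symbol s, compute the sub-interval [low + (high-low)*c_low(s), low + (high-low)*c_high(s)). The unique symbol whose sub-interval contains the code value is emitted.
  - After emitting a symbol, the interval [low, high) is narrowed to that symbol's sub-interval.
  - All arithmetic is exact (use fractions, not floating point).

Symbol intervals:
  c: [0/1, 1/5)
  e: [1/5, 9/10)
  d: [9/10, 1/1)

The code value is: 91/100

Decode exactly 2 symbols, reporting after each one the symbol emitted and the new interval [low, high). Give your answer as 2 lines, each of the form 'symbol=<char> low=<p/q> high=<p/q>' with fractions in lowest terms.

Step 1: interval [0/1, 1/1), width = 1/1 - 0/1 = 1/1
  'c': [0/1 + 1/1*0/1, 0/1 + 1/1*1/5) = [0/1, 1/5)
  'e': [0/1 + 1/1*1/5, 0/1 + 1/1*9/10) = [1/5, 9/10)
  'd': [0/1 + 1/1*9/10, 0/1 + 1/1*1/1) = [9/10, 1/1) <- contains code 91/100
  emit 'd', narrow to [9/10, 1/1)
Step 2: interval [9/10, 1/1), width = 1/1 - 9/10 = 1/10
  'c': [9/10 + 1/10*0/1, 9/10 + 1/10*1/5) = [9/10, 23/25) <- contains code 91/100
  'e': [9/10 + 1/10*1/5, 9/10 + 1/10*9/10) = [23/25, 99/100)
  'd': [9/10 + 1/10*9/10, 9/10 + 1/10*1/1) = [99/100, 1/1)
  emit 'c', narrow to [9/10, 23/25)

Answer: symbol=d low=9/10 high=1/1
symbol=c low=9/10 high=23/25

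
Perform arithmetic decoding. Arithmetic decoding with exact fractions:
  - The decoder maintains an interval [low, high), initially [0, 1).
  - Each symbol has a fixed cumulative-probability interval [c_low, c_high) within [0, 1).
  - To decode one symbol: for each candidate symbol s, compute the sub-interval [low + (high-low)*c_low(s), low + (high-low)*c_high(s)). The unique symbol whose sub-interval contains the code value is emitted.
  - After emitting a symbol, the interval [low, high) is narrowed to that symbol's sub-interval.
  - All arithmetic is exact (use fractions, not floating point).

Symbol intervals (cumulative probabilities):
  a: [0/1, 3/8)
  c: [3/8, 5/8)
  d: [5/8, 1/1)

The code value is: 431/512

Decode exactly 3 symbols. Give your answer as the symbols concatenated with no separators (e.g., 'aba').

Answer: dcd

Derivation:
Step 1: interval [0/1, 1/1), width = 1/1 - 0/1 = 1/1
  'a': [0/1 + 1/1*0/1, 0/1 + 1/1*3/8) = [0/1, 3/8)
  'c': [0/1 + 1/1*3/8, 0/1 + 1/1*5/8) = [3/8, 5/8)
  'd': [0/1 + 1/1*5/8, 0/1 + 1/1*1/1) = [5/8, 1/1) <- contains code 431/512
  emit 'd', narrow to [5/8, 1/1)
Step 2: interval [5/8, 1/1), width = 1/1 - 5/8 = 3/8
  'a': [5/8 + 3/8*0/1, 5/8 + 3/8*3/8) = [5/8, 49/64)
  'c': [5/8 + 3/8*3/8, 5/8 + 3/8*5/8) = [49/64, 55/64) <- contains code 431/512
  'd': [5/8 + 3/8*5/8, 5/8 + 3/8*1/1) = [55/64, 1/1)
  emit 'c', narrow to [49/64, 55/64)
Step 3: interval [49/64, 55/64), width = 55/64 - 49/64 = 3/32
  'a': [49/64 + 3/32*0/1, 49/64 + 3/32*3/8) = [49/64, 205/256)
  'c': [49/64 + 3/32*3/8, 49/64 + 3/32*5/8) = [205/256, 211/256)
  'd': [49/64 + 3/32*5/8, 49/64 + 3/32*1/1) = [211/256, 55/64) <- contains code 431/512
  emit 'd', narrow to [211/256, 55/64)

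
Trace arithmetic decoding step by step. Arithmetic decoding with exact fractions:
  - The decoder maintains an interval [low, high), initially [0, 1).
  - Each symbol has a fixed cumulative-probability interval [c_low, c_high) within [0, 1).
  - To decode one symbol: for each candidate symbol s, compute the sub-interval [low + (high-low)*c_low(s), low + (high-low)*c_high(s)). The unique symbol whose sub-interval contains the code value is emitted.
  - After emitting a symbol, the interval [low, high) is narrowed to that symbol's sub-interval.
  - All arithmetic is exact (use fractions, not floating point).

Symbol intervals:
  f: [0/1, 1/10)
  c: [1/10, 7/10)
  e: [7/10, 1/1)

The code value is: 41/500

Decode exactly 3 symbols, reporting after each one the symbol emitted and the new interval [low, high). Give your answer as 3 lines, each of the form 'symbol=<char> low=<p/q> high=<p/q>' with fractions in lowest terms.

Answer: symbol=f low=0/1 high=1/10
symbol=e low=7/100 high=1/10
symbol=c low=73/1000 high=91/1000

Derivation:
Step 1: interval [0/1, 1/1), width = 1/1 - 0/1 = 1/1
  'f': [0/1 + 1/1*0/1, 0/1 + 1/1*1/10) = [0/1, 1/10) <- contains code 41/500
  'c': [0/1 + 1/1*1/10, 0/1 + 1/1*7/10) = [1/10, 7/10)
  'e': [0/1 + 1/1*7/10, 0/1 + 1/1*1/1) = [7/10, 1/1)
  emit 'f', narrow to [0/1, 1/10)
Step 2: interval [0/1, 1/10), width = 1/10 - 0/1 = 1/10
  'f': [0/1 + 1/10*0/1, 0/1 + 1/10*1/10) = [0/1, 1/100)
  'c': [0/1 + 1/10*1/10, 0/1 + 1/10*7/10) = [1/100, 7/100)
  'e': [0/1 + 1/10*7/10, 0/1 + 1/10*1/1) = [7/100, 1/10) <- contains code 41/500
  emit 'e', narrow to [7/100, 1/10)
Step 3: interval [7/100, 1/10), width = 1/10 - 7/100 = 3/100
  'f': [7/100 + 3/100*0/1, 7/100 + 3/100*1/10) = [7/100, 73/1000)
  'c': [7/100 + 3/100*1/10, 7/100 + 3/100*7/10) = [73/1000, 91/1000) <- contains code 41/500
  'e': [7/100 + 3/100*7/10, 7/100 + 3/100*1/1) = [91/1000, 1/10)
  emit 'c', narrow to [73/1000, 91/1000)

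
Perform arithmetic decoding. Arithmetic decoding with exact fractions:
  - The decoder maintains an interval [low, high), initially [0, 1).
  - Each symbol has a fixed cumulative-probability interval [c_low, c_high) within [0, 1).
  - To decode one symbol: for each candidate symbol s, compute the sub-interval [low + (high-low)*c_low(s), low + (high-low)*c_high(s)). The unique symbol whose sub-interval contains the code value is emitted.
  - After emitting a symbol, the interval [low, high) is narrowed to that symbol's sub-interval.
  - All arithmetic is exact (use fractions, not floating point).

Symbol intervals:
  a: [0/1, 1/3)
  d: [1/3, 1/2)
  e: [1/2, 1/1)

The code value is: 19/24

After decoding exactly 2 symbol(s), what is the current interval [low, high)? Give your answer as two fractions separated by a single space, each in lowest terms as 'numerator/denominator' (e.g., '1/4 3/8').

Answer: 3/4 1/1

Derivation:
Step 1: interval [0/1, 1/1), width = 1/1 - 0/1 = 1/1
  'a': [0/1 + 1/1*0/1, 0/1 + 1/1*1/3) = [0/1, 1/3)
  'd': [0/1 + 1/1*1/3, 0/1 + 1/1*1/2) = [1/3, 1/2)
  'e': [0/1 + 1/1*1/2, 0/1 + 1/1*1/1) = [1/2, 1/1) <- contains code 19/24
  emit 'e', narrow to [1/2, 1/1)
Step 2: interval [1/2, 1/1), width = 1/1 - 1/2 = 1/2
  'a': [1/2 + 1/2*0/1, 1/2 + 1/2*1/3) = [1/2, 2/3)
  'd': [1/2 + 1/2*1/3, 1/2 + 1/2*1/2) = [2/3, 3/4)
  'e': [1/2 + 1/2*1/2, 1/2 + 1/2*1/1) = [3/4, 1/1) <- contains code 19/24
  emit 'e', narrow to [3/4, 1/1)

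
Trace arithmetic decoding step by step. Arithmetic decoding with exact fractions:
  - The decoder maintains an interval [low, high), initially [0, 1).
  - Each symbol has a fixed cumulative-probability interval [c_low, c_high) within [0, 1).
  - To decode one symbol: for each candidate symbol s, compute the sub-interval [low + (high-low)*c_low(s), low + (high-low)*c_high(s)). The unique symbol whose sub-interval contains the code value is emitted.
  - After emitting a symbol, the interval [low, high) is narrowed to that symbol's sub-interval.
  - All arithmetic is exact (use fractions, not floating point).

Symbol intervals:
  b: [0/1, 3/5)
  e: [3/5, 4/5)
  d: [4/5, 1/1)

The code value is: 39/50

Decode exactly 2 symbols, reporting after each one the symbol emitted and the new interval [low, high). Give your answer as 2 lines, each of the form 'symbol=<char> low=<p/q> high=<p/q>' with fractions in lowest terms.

Answer: symbol=e low=3/5 high=4/5
symbol=d low=19/25 high=4/5

Derivation:
Step 1: interval [0/1, 1/1), width = 1/1 - 0/1 = 1/1
  'b': [0/1 + 1/1*0/1, 0/1 + 1/1*3/5) = [0/1, 3/5)
  'e': [0/1 + 1/1*3/5, 0/1 + 1/1*4/5) = [3/5, 4/5) <- contains code 39/50
  'd': [0/1 + 1/1*4/5, 0/1 + 1/1*1/1) = [4/5, 1/1)
  emit 'e', narrow to [3/5, 4/5)
Step 2: interval [3/5, 4/5), width = 4/5 - 3/5 = 1/5
  'b': [3/5 + 1/5*0/1, 3/5 + 1/5*3/5) = [3/5, 18/25)
  'e': [3/5 + 1/5*3/5, 3/5 + 1/5*4/5) = [18/25, 19/25)
  'd': [3/5 + 1/5*4/5, 3/5 + 1/5*1/1) = [19/25, 4/5) <- contains code 39/50
  emit 'd', narrow to [19/25, 4/5)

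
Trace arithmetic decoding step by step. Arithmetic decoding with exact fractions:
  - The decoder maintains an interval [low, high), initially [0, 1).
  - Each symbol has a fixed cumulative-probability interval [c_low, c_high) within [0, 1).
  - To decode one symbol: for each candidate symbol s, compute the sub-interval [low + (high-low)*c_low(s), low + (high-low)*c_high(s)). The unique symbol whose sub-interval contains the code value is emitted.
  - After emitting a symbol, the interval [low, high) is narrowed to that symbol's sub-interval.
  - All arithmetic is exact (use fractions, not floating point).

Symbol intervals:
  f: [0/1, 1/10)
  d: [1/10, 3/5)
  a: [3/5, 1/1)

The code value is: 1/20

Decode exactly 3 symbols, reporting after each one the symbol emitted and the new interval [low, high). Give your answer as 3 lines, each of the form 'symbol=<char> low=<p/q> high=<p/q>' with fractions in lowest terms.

Answer: symbol=f low=0/1 high=1/10
symbol=d low=1/100 high=3/50
symbol=a low=1/25 high=3/50

Derivation:
Step 1: interval [0/1, 1/1), width = 1/1 - 0/1 = 1/1
  'f': [0/1 + 1/1*0/1, 0/1 + 1/1*1/10) = [0/1, 1/10) <- contains code 1/20
  'd': [0/1 + 1/1*1/10, 0/1 + 1/1*3/5) = [1/10, 3/5)
  'a': [0/1 + 1/1*3/5, 0/1 + 1/1*1/1) = [3/5, 1/1)
  emit 'f', narrow to [0/1, 1/10)
Step 2: interval [0/1, 1/10), width = 1/10 - 0/1 = 1/10
  'f': [0/1 + 1/10*0/1, 0/1 + 1/10*1/10) = [0/1, 1/100)
  'd': [0/1 + 1/10*1/10, 0/1 + 1/10*3/5) = [1/100, 3/50) <- contains code 1/20
  'a': [0/1 + 1/10*3/5, 0/1 + 1/10*1/1) = [3/50, 1/10)
  emit 'd', narrow to [1/100, 3/50)
Step 3: interval [1/100, 3/50), width = 3/50 - 1/100 = 1/20
  'f': [1/100 + 1/20*0/1, 1/100 + 1/20*1/10) = [1/100, 3/200)
  'd': [1/100 + 1/20*1/10, 1/100 + 1/20*3/5) = [3/200, 1/25)
  'a': [1/100 + 1/20*3/5, 1/100 + 1/20*1/1) = [1/25, 3/50) <- contains code 1/20
  emit 'a', narrow to [1/25, 3/50)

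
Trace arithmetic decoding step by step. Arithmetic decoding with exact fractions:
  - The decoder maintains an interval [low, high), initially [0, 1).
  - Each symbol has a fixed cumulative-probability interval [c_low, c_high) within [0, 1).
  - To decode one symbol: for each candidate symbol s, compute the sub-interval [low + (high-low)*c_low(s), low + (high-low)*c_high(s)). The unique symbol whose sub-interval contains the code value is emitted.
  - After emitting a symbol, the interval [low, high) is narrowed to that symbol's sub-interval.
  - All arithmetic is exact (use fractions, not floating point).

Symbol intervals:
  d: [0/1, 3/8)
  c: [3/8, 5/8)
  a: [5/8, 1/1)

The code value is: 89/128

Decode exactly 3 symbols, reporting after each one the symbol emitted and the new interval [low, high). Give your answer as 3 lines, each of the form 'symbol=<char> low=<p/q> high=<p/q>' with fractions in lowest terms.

Answer: symbol=a low=5/8 high=1/1
symbol=d low=5/8 high=49/64
symbol=c low=347/512 high=365/512

Derivation:
Step 1: interval [0/1, 1/1), width = 1/1 - 0/1 = 1/1
  'd': [0/1 + 1/1*0/1, 0/1 + 1/1*3/8) = [0/1, 3/8)
  'c': [0/1 + 1/1*3/8, 0/1 + 1/1*5/8) = [3/8, 5/8)
  'a': [0/1 + 1/1*5/8, 0/1 + 1/1*1/1) = [5/8, 1/1) <- contains code 89/128
  emit 'a', narrow to [5/8, 1/1)
Step 2: interval [5/8, 1/1), width = 1/1 - 5/8 = 3/8
  'd': [5/8 + 3/8*0/1, 5/8 + 3/8*3/8) = [5/8, 49/64) <- contains code 89/128
  'c': [5/8 + 3/8*3/8, 5/8 + 3/8*5/8) = [49/64, 55/64)
  'a': [5/8 + 3/8*5/8, 5/8 + 3/8*1/1) = [55/64, 1/1)
  emit 'd', narrow to [5/8, 49/64)
Step 3: interval [5/8, 49/64), width = 49/64 - 5/8 = 9/64
  'd': [5/8 + 9/64*0/1, 5/8 + 9/64*3/8) = [5/8, 347/512)
  'c': [5/8 + 9/64*3/8, 5/8 + 9/64*5/8) = [347/512, 365/512) <- contains code 89/128
  'a': [5/8 + 9/64*5/8, 5/8 + 9/64*1/1) = [365/512, 49/64)
  emit 'c', narrow to [347/512, 365/512)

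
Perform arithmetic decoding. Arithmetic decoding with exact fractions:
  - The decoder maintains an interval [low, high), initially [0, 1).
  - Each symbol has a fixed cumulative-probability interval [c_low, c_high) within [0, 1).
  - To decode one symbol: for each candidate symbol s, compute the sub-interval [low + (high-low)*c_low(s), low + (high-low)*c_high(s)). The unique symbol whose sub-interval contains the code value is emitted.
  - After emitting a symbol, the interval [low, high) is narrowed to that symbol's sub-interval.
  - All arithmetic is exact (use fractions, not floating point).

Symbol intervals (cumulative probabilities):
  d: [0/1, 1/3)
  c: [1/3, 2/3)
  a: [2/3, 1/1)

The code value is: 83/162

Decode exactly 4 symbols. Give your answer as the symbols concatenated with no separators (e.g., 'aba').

Step 1: interval [0/1, 1/1), width = 1/1 - 0/1 = 1/1
  'd': [0/1 + 1/1*0/1, 0/1 + 1/1*1/3) = [0/1, 1/3)
  'c': [0/1 + 1/1*1/3, 0/1 + 1/1*2/3) = [1/3, 2/3) <- contains code 83/162
  'a': [0/1 + 1/1*2/3, 0/1 + 1/1*1/1) = [2/3, 1/1)
  emit 'c', narrow to [1/3, 2/3)
Step 2: interval [1/3, 2/3), width = 2/3 - 1/3 = 1/3
  'd': [1/3 + 1/3*0/1, 1/3 + 1/3*1/3) = [1/3, 4/9)
  'c': [1/3 + 1/3*1/3, 1/3 + 1/3*2/3) = [4/9, 5/9) <- contains code 83/162
  'a': [1/3 + 1/3*2/3, 1/3 + 1/3*1/1) = [5/9, 2/3)
  emit 'c', narrow to [4/9, 5/9)
Step 3: interval [4/9, 5/9), width = 5/9 - 4/9 = 1/9
  'd': [4/9 + 1/9*0/1, 4/9 + 1/9*1/3) = [4/9, 13/27)
  'c': [4/9 + 1/9*1/3, 4/9 + 1/9*2/3) = [13/27, 14/27) <- contains code 83/162
  'a': [4/9 + 1/9*2/3, 4/9 + 1/9*1/1) = [14/27, 5/9)
  emit 'c', narrow to [13/27, 14/27)
Step 4: interval [13/27, 14/27), width = 14/27 - 13/27 = 1/27
  'd': [13/27 + 1/27*0/1, 13/27 + 1/27*1/3) = [13/27, 40/81)
  'c': [13/27 + 1/27*1/3, 13/27 + 1/27*2/3) = [40/81, 41/81)
  'a': [13/27 + 1/27*2/3, 13/27 + 1/27*1/1) = [41/81, 14/27) <- contains code 83/162
  emit 'a', narrow to [41/81, 14/27)

Answer: ccca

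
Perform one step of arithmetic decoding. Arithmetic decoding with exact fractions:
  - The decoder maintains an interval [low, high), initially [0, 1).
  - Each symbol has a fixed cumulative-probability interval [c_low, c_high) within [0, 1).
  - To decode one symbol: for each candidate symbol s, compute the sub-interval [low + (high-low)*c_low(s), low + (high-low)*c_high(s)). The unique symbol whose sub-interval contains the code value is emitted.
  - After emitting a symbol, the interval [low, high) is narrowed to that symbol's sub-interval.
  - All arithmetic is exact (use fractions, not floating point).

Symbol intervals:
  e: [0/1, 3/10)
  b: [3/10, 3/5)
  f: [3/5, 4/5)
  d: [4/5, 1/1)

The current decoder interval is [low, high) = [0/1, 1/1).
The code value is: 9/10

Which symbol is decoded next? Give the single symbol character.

Answer: d

Derivation:
Interval width = high − low = 1/1 − 0/1 = 1/1
Scaled code = (code − low) / width = (9/10 − 0/1) / 1/1 = 9/10
  e: [0/1, 3/10) 
  b: [3/10, 3/5) 
  f: [3/5, 4/5) 
  d: [4/5, 1/1) ← scaled code falls here ✓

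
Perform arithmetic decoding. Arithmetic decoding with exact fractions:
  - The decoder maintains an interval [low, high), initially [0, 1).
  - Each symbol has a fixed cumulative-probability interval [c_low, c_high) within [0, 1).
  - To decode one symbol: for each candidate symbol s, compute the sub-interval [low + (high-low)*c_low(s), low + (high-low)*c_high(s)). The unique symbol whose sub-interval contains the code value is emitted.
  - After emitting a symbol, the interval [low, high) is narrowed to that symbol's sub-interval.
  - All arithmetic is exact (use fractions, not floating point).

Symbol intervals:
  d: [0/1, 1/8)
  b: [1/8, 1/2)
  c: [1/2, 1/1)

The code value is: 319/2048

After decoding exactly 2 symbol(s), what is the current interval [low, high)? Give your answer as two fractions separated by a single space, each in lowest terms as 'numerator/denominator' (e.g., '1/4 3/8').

Answer: 1/8 11/64

Derivation:
Step 1: interval [0/1, 1/1), width = 1/1 - 0/1 = 1/1
  'd': [0/1 + 1/1*0/1, 0/1 + 1/1*1/8) = [0/1, 1/8)
  'b': [0/1 + 1/1*1/8, 0/1 + 1/1*1/2) = [1/8, 1/2) <- contains code 319/2048
  'c': [0/1 + 1/1*1/2, 0/1 + 1/1*1/1) = [1/2, 1/1)
  emit 'b', narrow to [1/8, 1/2)
Step 2: interval [1/8, 1/2), width = 1/2 - 1/8 = 3/8
  'd': [1/8 + 3/8*0/1, 1/8 + 3/8*1/8) = [1/8, 11/64) <- contains code 319/2048
  'b': [1/8 + 3/8*1/8, 1/8 + 3/8*1/2) = [11/64, 5/16)
  'c': [1/8 + 3/8*1/2, 1/8 + 3/8*1/1) = [5/16, 1/2)
  emit 'd', narrow to [1/8, 11/64)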